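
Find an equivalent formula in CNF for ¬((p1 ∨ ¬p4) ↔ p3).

¬((p1 ∨ ¬p4) ↔ p3)
= ¬(((p1 ∨ ¬p4) → p3) ∧ (p3 → (p1 ∨ ¬p4)))   [eliminate ↔]
= ¬((¬(p1 ∨ ¬p4) ∨ p3) ∧ (p3 → (p1 ∨ ¬p4)))   [eliminate →]
= ¬((¬(p1 ∨ ¬p4) ∨ p3) ∧ (¬p3 ∨ p1 ∨ ¬p4))   [eliminate →]
= ¬(¬(p1 ∨ ¬p4) ∨ p3) ∨ ¬(¬p3 ∨ p1 ∨ ¬p4)   [De Morgan]
= (¬¬(p1 ∨ ¬p4) ∧ ¬p3) ∨ ¬(¬p3 ∨ p1 ∨ ¬p4)   [De Morgan]
= ((p1 ∨ ¬p4) ∧ ¬p3) ∨ ¬(¬p3 ∨ p1 ∨ ¬p4)   [double negation]
= ((p1 ∨ ¬p4) ∧ ¬p3) ∨ (¬¬p3 ∧ ¬p1 ∧ ¬¬p4)   [De Morgan]
= ((p1 ∨ ¬p4) ∧ ¬p3) ∨ (p3 ∧ ¬p1 ∧ ¬¬p4)   [double negation]
= ((p1 ∨ ¬p4) ∧ ¬p3) ∨ (p3 ∧ ¬p1 ∧ p4)   [double negation]
= (p1 ∨ ¬p4 ∨ p3) ∧ (p1 ∨ ¬p4 ∨ ¬p1) ∧ (p1 ∨ ¬p4 ∨ p4) ∧ (¬p3 ∨ p3) ∧ (¬p3 ∨ ¬p1) ∧ (¬p3 ∨ p4)   [distribute ∨ over ∧]
= (p1 ∨ ¬p4 ∨ p3) ∧ (¬p3 ∨ ¬p1) ∧ (¬p3 ∨ p4)   [simplify]

(p1 ∨ ¬p4 ∨ p3) ∧ (¬p3 ∨ ¬p1) ∧ (¬p3 ∨ p4)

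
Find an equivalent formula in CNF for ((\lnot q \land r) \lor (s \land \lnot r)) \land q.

(\lnot q \lor s) \land (\lnot q \lor \lnot r) \land (r \lor s) \land q

((\lnot q \land r) \lor (s \land \lnot r)) \land q
⇔ (\lnot q \lor s) \land (\lnot q \lor \lnot r) \land (r \lor s) \land (r \lor \lnot r) \land q   (distribute \lor over \land)
⇔ (\lnot q \lor s) \land (\lnot q \lor \lnot r) \land (r \lor s) \land q   (simplify)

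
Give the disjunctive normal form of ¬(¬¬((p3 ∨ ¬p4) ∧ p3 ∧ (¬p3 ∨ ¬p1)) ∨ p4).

¬p3 ∧ ¬p4 ∨ p3 ∧ p1 ∧ ¬p4

¬(¬¬((p3 ∨ ¬p4) ∧ p3 ∧ (¬p3 ∨ ¬p1)) ∨ p4)
⇔ ¬¬¬((p3 ∨ ¬p4) ∧ p3 ∧ (¬p3 ∨ ¬p1)) ∧ ¬p4   [De Morgan]
⇔ ¬((p3 ∨ ¬p4) ∧ p3 ∧ (¬p3 ∨ ¬p1)) ∧ ¬p4   [double negation]
⇔ (¬(p3 ∨ ¬p4) ∨ ¬p3 ∨ ¬(¬p3 ∨ ¬p1)) ∧ ¬p4   [De Morgan]
⇔ (¬p3 ∧ ¬¬p4 ∨ ¬p3 ∨ ¬(¬p3 ∨ ¬p1)) ∧ ¬p4   [De Morgan]
⇔ (¬p3 ∧ p4 ∨ ¬p3 ∨ ¬(¬p3 ∨ ¬p1)) ∧ ¬p4   [double negation]
⇔ (¬p3 ∧ p4 ∨ ¬p3 ∨ ¬¬p3 ∧ ¬¬p1) ∧ ¬p4   [De Morgan]
⇔ (¬p3 ∧ p4 ∨ ¬p3 ∨ p3 ∧ ¬¬p1) ∧ ¬p4   [double negation]
⇔ (¬p3 ∧ p4 ∨ ¬p3 ∨ p3 ∧ p1) ∧ ¬p4   [double negation]
⇔ ¬p3 ∧ p4 ∧ ¬p4 ∨ ¬p3 ∧ ¬p4 ∨ p3 ∧ p1 ∧ ¬p4   [distribute ∧ over ∨]
⇔ ¬p3 ∧ ¬p4 ∨ p3 ∧ p1 ∧ ¬p4   [simplify]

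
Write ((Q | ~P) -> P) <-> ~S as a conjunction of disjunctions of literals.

(~P | ~S) & (S | P)

((Q | ~P) -> P) <-> ~S
≡ (((Q | ~P) -> P) -> ~S) & (~S -> ((Q | ~P) -> P))   [eliminate <->]
≡ (~((Q | ~P) -> P) | ~S) & (~S -> ((Q | ~P) -> P))   [eliminate ->]
≡ (~(~(Q | ~P) | P) | ~S) & (~S -> ((Q | ~P) -> P))   [eliminate ->]
≡ (~(~(Q | ~P) | P) | ~S) & (~~S | ((Q | ~P) -> P))   [eliminate ->]
≡ (~(~(Q | ~P) | P) | ~S) & (~~S | ~(Q | ~P) | P)   [eliminate ->]
≡ ((~~(Q | ~P) & ~P) | ~S) & (~~S | ~(Q | ~P) | P)   [De Morgan]
≡ (((Q | ~P) & ~P) | ~S) & (~~S | ~(Q | ~P) | P)   [double negation]
≡ (((Q | ~P) & ~P) | ~S) & (S | ~(Q | ~P) | P)   [double negation]
≡ (((Q | ~P) & ~P) | ~S) & (S | (~Q & ~~P) | P)   [De Morgan]
≡ (((Q | ~P) & ~P) | ~S) & (S | (~Q & P) | P)   [double negation]
≡ (Q | ~P | ~S) & (~P | ~S) & (S | ~Q | P) & (S | P | P)   [distribute | over &]
≡ (~P | ~S) & (S | P)   [simplify]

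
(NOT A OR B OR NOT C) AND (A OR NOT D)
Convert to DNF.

(NOT A OR B OR NOT C) AND (A OR NOT D)
⇔ (NOT A AND A) OR (NOT A AND NOT D) OR (B AND A) OR (B AND NOT D) OR (NOT C AND A) OR (NOT C AND NOT D)   — distribute AND over OR
⇔ (NOT A AND NOT D) OR (B AND A) OR (B AND NOT D) OR (NOT C AND A) OR (NOT C AND NOT D)   — simplify

(NOT A AND NOT D) OR (B AND A) OR (B AND NOT D) OR (NOT C AND A) OR (NOT C AND NOT D)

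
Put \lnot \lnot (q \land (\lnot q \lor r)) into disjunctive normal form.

\lnot \lnot (q \land (\lnot q \lor r))
= q \land (\lnot q \lor r)   [double negation]
= q \land \lnot q \lor q \land r   [distribute \land over \lor]
= q \land r   [simplify]

q \land r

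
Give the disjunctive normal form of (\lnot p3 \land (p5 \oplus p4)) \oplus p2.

(\lnot p3 \land p5 \land \lnot p4 \land \lnot p2) \lor (\lnot p3 \land \lnot p5 \land p4 \land \lnot p2) \lor (p3 \land p2) \lor (\lnot p5 \land \lnot p4 \land p2) \lor (p4 \land p5 \land p2)

(\lnot p3 \land (p5 \oplus p4)) \oplus p2
= (\lnot p3 \land (p5 \oplus p4) \land \lnot p2) \lor (\lnot (\lnot p3 \land (p5 \oplus p4)) \land p2)   (expand \oplus)
= (\lnot p3 \land ((p5 \land \lnot p4) \lor (\lnot p5 \land p4)) \land \lnot p2) \lor (\lnot (\lnot p3 \land (p5 \oplus p4)) \land p2)   (expand \oplus)
= (\lnot p3 \land ((p5 \land \lnot p4) \lor (\lnot p5 \land p4)) \land \lnot p2) \lor (\lnot (\lnot p3 \land ((p5 \land \lnot p4) \lor (\lnot p5 \land p4))) \land p2)   (expand \oplus)
= (\lnot p3 \land ((p5 \land \lnot p4) \lor (\lnot p5 \land p4)) \land \lnot p2) \lor ((\lnot \lnot p3 \lor \lnot ((p5 \land \lnot p4) \lor (\lnot p5 \land p4))) \land p2)   (De Morgan)
= (\lnot p3 \land ((p5 \land \lnot p4) \lor (\lnot p5 \land p4)) \land \lnot p2) \lor ((p3 \lor \lnot ((p5 \land \lnot p4) \lor (\lnot p5 \land p4))) \land p2)   (double negation)
= (\lnot p3 \land ((p5 \land \lnot p4) \lor (\lnot p5 \land p4)) \land \lnot p2) \lor ((p3 \lor (\lnot (p5 \land \lnot p4) \land \lnot (\lnot p5 \land p4))) \land p2)   (De Morgan)
= (\lnot p3 \land ((p5 \land \lnot p4) \lor (\lnot p5 \land p4)) \land \lnot p2) \lor ((p3 \lor ((\lnot p5 \lor \lnot \lnot p4) \land \lnot (\lnot p5 \land p4))) \land p2)   (De Morgan)
= (\lnot p3 \land ((p5 \land \lnot p4) \lor (\lnot p5 \land p4)) \land \lnot p2) \lor ((p3 \lor ((\lnot p5 \lor p4) \land \lnot (\lnot p5 \land p4))) \land p2)   (double negation)
= (\lnot p3 \land ((p5 \land \lnot p4) \lor (\lnot p5 \land p4)) \land \lnot p2) \lor ((p3 \lor ((\lnot p5 \lor p4) \land (\lnot \lnot p5 \lor \lnot p4))) \land p2)   (De Morgan)
= (\lnot p3 \land ((p5 \land \lnot p4) \lor (\lnot p5 \land p4)) \land \lnot p2) \lor ((p3 \lor ((\lnot p5 \lor p4) \land (p5 \lor \lnot p4))) \land p2)   (double negation)
= (\lnot p3 \land p5 \land \lnot p4 \land \lnot p2) \lor (\lnot p3 \land \lnot p5 \land p4 \land \lnot p2) \lor (p3 \land p2) \lor (\lnot p5 \land p5 \land p2) \lor (\lnot p5 \land \lnot p4 \land p2) \lor (p4 \land p5 \land p2) \lor (p4 \land \lnot p4 \land p2)   (distribute \land over \lor)
= (\lnot p3 \land p5 \land \lnot p4 \land \lnot p2) \lor (\lnot p3 \land \lnot p5 \land p4 \land \lnot p2) \lor (p3 \land p2) \lor (\lnot p5 \land \lnot p4 \land p2) \lor (p4 \land p5 \land p2)   (simplify)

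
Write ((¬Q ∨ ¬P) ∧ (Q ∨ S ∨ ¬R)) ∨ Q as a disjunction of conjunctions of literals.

(¬Q ∧ S) ∨ (¬Q ∧ ¬R) ∨ (¬P ∧ S) ∨ (¬P ∧ ¬R) ∨ Q

((¬Q ∨ ¬P) ∧ (Q ∨ S ∨ ¬R)) ∨ Q
⇔ (¬Q ∧ Q) ∨ (¬Q ∧ S) ∨ (¬Q ∧ ¬R) ∨ (¬P ∧ Q) ∨ (¬P ∧ S) ∨ (¬P ∧ ¬R) ∨ Q   [distribute ∧ over ∨]
⇔ (¬Q ∧ S) ∨ (¬Q ∧ ¬R) ∨ (¬P ∧ S) ∨ (¬P ∧ ¬R) ∨ Q   [simplify]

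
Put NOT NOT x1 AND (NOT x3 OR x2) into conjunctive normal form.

NOT NOT x1 AND (NOT x3 OR x2)
⇔ x1 AND (NOT x3 OR x2)   [double negation]

x1 AND (NOT x3 OR x2)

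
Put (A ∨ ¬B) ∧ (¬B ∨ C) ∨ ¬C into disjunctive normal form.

A ∧ C ∨ ¬B ∨ ¬C

(A ∨ ¬B) ∧ (¬B ∨ C) ∨ ¬C
⇔ A ∧ ¬B ∨ A ∧ C ∨ ¬B ∧ ¬B ∨ ¬B ∧ C ∨ ¬C
⇔ A ∧ C ∨ ¬B ∨ ¬C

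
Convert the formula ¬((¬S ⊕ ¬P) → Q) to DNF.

(¬S ∧ P ∧ ¬Q) ∨ (S ∧ ¬P ∧ ¬Q)

¬((¬S ⊕ ¬P) → Q)
≡ ¬(¬(¬S ⊕ ¬P) ∨ Q)   [eliminate →]
≡ ¬(¬((¬S ∧ ¬¬P) ∨ (¬¬S ∧ ¬P)) ∨ Q)   [expand ⊕]
≡ ¬¬((¬S ∧ ¬¬P) ∨ (¬¬S ∧ ¬P)) ∧ ¬Q   [De Morgan]
≡ ((¬S ∧ ¬¬P) ∨ (¬¬S ∧ ¬P)) ∧ ¬Q   [double negation]
≡ ((¬S ∧ P) ∨ (¬¬S ∧ ¬P)) ∧ ¬Q   [double negation]
≡ ((¬S ∧ P) ∨ (S ∧ ¬P)) ∧ ¬Q   [double negation]
≡ (¬S ∧ P ∧ ¬Q) ∨ (S ∧ ¬P ∧ ¬Q)   [distribute ∧ over ∨]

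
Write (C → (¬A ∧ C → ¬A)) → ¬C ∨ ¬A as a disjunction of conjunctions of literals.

(C → (¬A ∧ C → ¬A)) → ¬C ∨ ¬A
≡ ¬(C → (¬A ∧ C → ¬A)) ∨ ¬C ∨ ¬A   (eliminate →)
≡ ¬(¬C ∨ (¬A ∧ C → ¬A)) ∨ ¬C ∨ ¬A   (eliminate →)
≡ ¬(¬C ∨ ¬(¬A ∧ C) ∨ ¬A) ∨ ¬C ∨ ¬A   (eliminate →)
≡ ¬¬C ∧ ¬¬(¬A ∧ C) ∧ ¬¬A ∨ ¬C ∨ ¬A   (De Morgan)
≡ C ∧ ¬¬(¬A ∧ C) ∧ ¬¬A ∨ ¬C ∨ ¬A   (double negation)
≡ C ∧ ¬A ∧ C ∧ ¬¬A ∨ ¬C ∨ ¬A   (double negation)
≡ C ∧ ¬A ∧ C ∧ A ∨ ¬C ∨ ¬A   (double negation)
≡ ¬C ∨ ¬A   (simplify)

¬C ∨ ¬A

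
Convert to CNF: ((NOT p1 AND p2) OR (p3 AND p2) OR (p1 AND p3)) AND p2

(NOT p1 OR p3) AND p2

((NOT p1 AND p2) OR (p3 AND p2) OR (p1 AND p3)) AND p2
≡ (NOT p1 OR p3 OR p1) AND (NOT p1 OR p3 OR p3) AND (NOT p1 OR p2 OR p1) AND (NOT p1 OR p2 OR p3) AND (p2 OR p3 OR p1) AND (p2 OR p3 OR p3) AND (p2 OR p2 OR p1) AND (p2 OR p2 OR p3) AND p2
≡ (NOT p1 OR p3) AND p2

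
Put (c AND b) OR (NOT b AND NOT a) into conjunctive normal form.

(c AND b) OR (NOT b AND NOT a)
⇔ (c OR NOT b) AND (c OR NOT a) AND (b OR NOT b) AND (b OR NOT a)   [distribute OR over AND]
⇔ (c OR NOT b) AND (c OR NOT a) AND (b OR NOT a)   [simplify]

(c OR NOT b) AND (c OR NOT a) AND (b OR NOT a)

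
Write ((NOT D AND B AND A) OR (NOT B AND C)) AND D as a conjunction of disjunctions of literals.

((NOT D AND B AND A) OR (NOT B AND C)) AND D
⇔ (NOT D OR NOT B) AND (NOT D OR C) AND (B OR NOT B) AND (B OR C) AND (A OR NOT B) AND (A OR C) AND D   [distribute OR over AND]
⇔ (NOT D OR NOT B) AND (NOT D OR C) AND (B OR C) AND (A OR NOT B) AND (A OR C) AND D   [simplify]

(NOT D OR NOT B) AND (NOT D OR C) AND (B OR C) AND (A OR NOT B) AND (A OR C) AND D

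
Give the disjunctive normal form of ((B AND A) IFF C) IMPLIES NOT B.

(B AND A AND NOT C) OR (C AND NOT A) OR NOT B

((B AND A) IFF C) IMPLIES NOT B
≡ NOT ((B AND A) IFF C) OR NOT B   [eliminate IMPLIES]
≡ NOT (((B AND A) IMPLIES C) AND (C IMPLIES (B AND A))) OR NOT B   [eliminate IFF]
≡ NOT ((NOT (B AND A) OR C) AND (C IMPLIES (B AND A))) OR NOT B   [eliminate IMPLIES]
≡ NOT ((NOT (B AND A) OR C) AND (NOT C OR (B AND A))) OR NOT B   [eliminate IMPLIES]
≡ NOT (NOT (B AND A) OR C) OR NOT (NOT C OR (B AND A)) OR NOT B   [De Morgan]
≡ (NOT NOT (B AND A) AND NOT C) OR NOT (NOT C OR (B AND A)) OR NOT B   [De Morgan]
≡ (B AND A AND NOT C) OR NOT (NOT C OR (B AND A)) OR NOT B   [double negation]
≡ (B AND A AND NOT C) OR (NOT NOT C AND NOT (B AND A)) OR NOT B   [De Morgan]
≡ (B AND A AND NOT C) OR (C AND NOT (B AND A)) OR NOT B   [double negation]
≡ (B AND A AND NOT C) OR (C AND (NOT B OR NOT A)) OR NOT B   [De Morgan]
≡ (B AND A AND NOT C) OR (C AND NOT B) OR (C AND NOT A) OR NOT B   [distribute AND over OR]
≡ (B AND A AND NOT C) OR (C AND NOT A) OR NOT B   [simplify]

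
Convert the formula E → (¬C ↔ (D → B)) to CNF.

(¬E ∨ C ∨ ¬D ∨ B) ∧ (¬E ∨ D ∨ ¬C) ∧ (¬E ∨ ¬B ∨ ¬C)

E → (¬C ↔ (D → B))
⇔ ¬E ∨ (¬C ↔ (D → B))   — eliminate →
⇔ ¬E ∨ ((¬C → (D → B)) ∧ ((D → B) → ¬C))   — eliminate ↔
⇔ ¬E ∨ ((¬¬C ∨ (D → B)) ∧ ((D → B) → ¬C))   — eliminate →
⇔ ¬E ∨ ((¬¬C ∨ ¬D ∨ B) ∧ ((D → B) → ¬C))   — eliminate →
⇔ ¬E ∨ ((¬¬C ∨ ¬D ∨ B) ∧ (¬(D → B) ∨ ¬C))   — eliminate →
⇔ ¬E ∨ ((¬¬C ∨ ¬D ∨ B) ∧ (¬(¬D ∨ B) ∨ ¬C))   — eliminate →
⇔ ¬E ∨ ((C ∨ ¬D ∨ B) ∧ (¬(¬D ∨ B) ∨ ¬C))   — double negation
⇔ ¬E ∨ ((C ∨ ¬D ∨ B) ∧ ((¬¬D ∧ ¬B) ∨ ¬C))   — De Morgan
⇔ ¬E ∨ ((C ∨ ¬D ∨ B) ∧ ((D ∧ ¬B) ∨ ¬C))   — double negation
⇔ (¬E ∨ C ∨ ¬D ∨ B) ∧ (¬E ∨ D ∨ ¬C) ∧ (¬E ∨ ¬B ∨ ¬C)   — distribute ∨ over ∧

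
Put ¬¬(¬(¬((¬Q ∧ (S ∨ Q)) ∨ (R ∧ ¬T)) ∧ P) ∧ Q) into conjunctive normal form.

¬¬(¬(¬((¬Q ∧ (S ∨ Q)) ∨ (R ∧ ¬T)) ∧ P) ∧ Q)
≡ ¬(¬((¬Q ∧ (S ∨ Q)) ∨ (R ∧ ¬T)) ∧ P) ∧ Q   — double negation
≡ (¬¬((¬Q ∧ (S ∨ Q)) ∨ (R ∧ ¬T)) ∨ ¬P) ∧ Q   — De Morgan
≡ ((¬Q ∧ (S ∨ Q)) ∨ (R ∧ ¬T) ∨ ¬P) ∧ Q   — double negation
≡ (¬Q ∨ R ∨ ¬P) ∧ (¬Q ∨ ¬T ∨ ¬P) ∧ (S ∨ Q ∨ R ∨ ¬P) ∧ (S ∨ Q ∨ ¬T ∨ ¬P) ∧ Q   — distribute ∨ over ∧
≡ (¬Q ∨ R ∨ ¬P) ∧ (¬Q ∨ ¬T ∨ ¬P) ∧ Q   — simplify

(¬Q ∨ R ∨ ¬P) ∧ (¬Q ∨ ¬T ∨ ¬P) ∧ Q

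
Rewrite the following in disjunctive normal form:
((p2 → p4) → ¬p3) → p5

((p2 → p4) → ¬p3) → p5
≡ ¬((p2 → p4) → ¬p3) ∨ p5   — eliminate →
≡ ¬(¬(p2 → p4) ∨ ¬p3) ∨ p5   — eliminate →
≡ ¬(¬(¬p2 ∨ p4) ∨ ¬p3) ∨ p5   — eliminate →
≡ (¬¬(¬p2 ∨ p4) ∧ ¬¬p3) ∨ p5   — De Morgan
≡ ((¬p2 ∨ p4) ∧ ¬¬p3) ∨ p5   — double negation
≡ ((¬p2 ∨ p4) ∧ p3) ∨ p5   — double negation
≡ (¬p2 ∧ p3) ∨ (p4 ∧ p3) ∨ p5   — distribute ∧ over ∨

(¬p2 ∧ p3) ∨ (p4 ∧ p3) ∨ p5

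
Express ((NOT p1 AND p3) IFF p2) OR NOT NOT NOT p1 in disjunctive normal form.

(p1 AND NOT p2) OR (NOT p3 AND NOT p2) OR NOT p1

((NOT p1 AND p3) IFF p2) OR NOT NOT NOT p1
≡ (((NOT p1 AND p3) IMPLIES p2) AND (p2 IMPLIES (NOT p1 AND p3))) OR NOT NOT NOT p1   [eliminate IFF]
≡ ((NOT (NOT p1 AND p3) OR p2) AND (p2 IMPLIES (NOT p1 AND p3))) OR NOT NOT NOT p1   [eliminate IMPLIES]
≡ ((NOT (NOT p1 AND p3) OR p2) AND (NOT p2 OR (NOT p1 AND p3))) OR NOT NOT NOT p1   [eliminate IMPLIES]
≡ ((NOT NOT p1 OR NOT p3 OR p2) AND (NOT p2 OR (NOT p1 AND p3))) OR NOT NOT NOT p1   [De Morgan]
≡ ((p1 OR NOT p3 OR p2) AND (NOT p2 OR (NOT p1 AND p3))) OR NOT NOT NOT p1   [double negation]
≡ ((p1 OR NOT p3 OR p2) AND (NOT p2 OR (NOT p1 AND p3))) OR NOT p1   [double negation]
≡ (p1 AND NOT p2) OR (p1 AND NOT p1 AND p3) OR (NOT p3 AND NOT p2) OR (NOT p3 AND NOT p1 AND p3) OR (p2 AND NOT p2) OR (p2 AND NOT p1 AND p3) OR NOT p1   [distribute AND over OR]
≡ (p1 AND NOT p2) OR (NOT p3 AND NOT p2) OR NOT p1   [simplify]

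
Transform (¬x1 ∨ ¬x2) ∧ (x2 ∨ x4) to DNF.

(¬x1 ∨ ¬x2) ∧ (x2 ∨ x4)
⇔ (¬x1 ∧ x2) ∨ (¬x1 ∧ x4) ∨ (¬x2 ∧ x2) ∨ (¬x2 ∧ x4)   [distribute ∧ over ∨]
⇔ (¬x1 ∧ x2) ∨ (¬x1 ∧ x4) ∨ (¬x2 ∧ x4)   [simplify]

(¬x1 ∧ x2) ∨ (¬x1 ∧ x4) ∨ (¬x2 ∧ x4)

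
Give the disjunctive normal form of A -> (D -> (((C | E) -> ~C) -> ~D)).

A -> (D -> (((C | E) -> ~C) -> ~D))
≡ ~A | (D -> (((C | E) -> ~C) -> ~D))   [eliminate ->]
≡ ~A | ~D | (((C | E) -> ~C) -> ~D)   [eliminate ->]
≡ ~A | ~D | ~((C | E) -> ~C) | ~D   [eliminate ->]
≡ ~A | ~D | ~(~(C | E) | ~C) | ~D   [eliminate ->]
≡ ~A | ~D | (~~(C | E) & ~~C) | ~D   [De Morgan]
≡ ~A | ~D | ((C | E) & ~~C) | ~D   [double negation]
≡ ~A | ~D | ((C | E) & C) | ~D   [double negation]
≡ ~A | ~D | (C & C) | (E & C) | ~D   [distribute & over |]
≡ ~A | ~D | C   [simplify]

~A | ~D | C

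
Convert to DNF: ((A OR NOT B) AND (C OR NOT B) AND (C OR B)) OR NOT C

(A AND C) OR (NOT B AND C) OR NOT C

((A OR NOT B) AND (C OR NOT B) AND (C OR B)) OR NOT C
= (A AND C AND C) OR (A AND C AND B) OR (A AND NOT B AND C) OR (A AND NOT B AND B) OR (NOT B AND C AND C) OR (NOT B AND C AND B) OR (NOT B AND NOT B AND C) OR (NOT B AND NOT B AND B) OR NOT C   [distribute AND over OR]
= (A AND C) OR (NOT B AND C) OR NOT C   [simplify]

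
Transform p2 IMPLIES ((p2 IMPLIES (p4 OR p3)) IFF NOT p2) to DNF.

NOT p2 OR (p2 AND NOT p4 AND NOT p3)

p2 IMPLIES ((p2 IMPLIES (p4 OR p3)) IFF NOT p2)
= NOT p2 OR ((p2 IMPLIES (p4 OR p3)) IFF NOT p2)   [eliminate IMPLIES]
= NOT p2 OR (((p2 IMPLIES (p4 OR p3)) IMPLIES NOT p2) AND (NOT p2 IMPLIES (p2 IMPLIES (p4 OR p3))))   [eliminate IFF]
= NOT p2 OR ((NOT (p2 IMPLIES (p4 OR p3)) OR NOT p2) AND (NOT p2 IMPLIES (p2 IMPLIES (p4 OR p3))))   [eliminate IMPLIES]
= NOT p2 OR ((NOT (NOT p2 OR p4 OR p3) OR NOT p2) AND (NOT p2 IMPLIES (p2 IMPLIES (p4 OR p3))))   [eliminate IMPLIES]
= NOT p2 OR ((NOT (NOT p2 OR p4 OR p3) OR NOT p2) AND (NOT NOT p2 OR (p2 IMPLIES (p4 OR p3))))   [eliminate IMPLIES]
= NOT p2 OR ((NOT (NOT p2 OR p4 OR p3) OR NOT p2) AND (NOT NOT p2 OR NOT p2 OR p4 OR p3))   [eliminate IMPLIES]
= NOT p2 OR (((NOT NOT p2 AND NOT p4 AND NOT p3) OR NOT p2) AND (NOT NOT p2 OR NOT p2 OR p4 OR p3))   [De Morgan]
= NOT p2 OR (((p2 AND NOT p4 AND NOT p3) OR NOT p2) AND (NOT NOT p2 OR NOT p2 OR p4 OR p3))   [double negation]
= NOT p2 OR (((p2 AND NOT p4 AND NOT p3) OR NOT p2) AND (p2 OR NOT p2 OR p4 OR p3))   [double negation]
= NOT p2 OR (p2 AND NOT p4 AND NOT p3 AND p2) OR (p2 AND NOT p4 AND NOT p3 AND NOT p2) OR (p2 AND NOT p4 AND NOT p3 AND p4) OR (p2 AND NOT p4 AND NOT p3 AND p3) OR (NOT p2 AND p2) OR (NOT p2 AND NOT p2) OR (NOT p2 AND p4) OR (NOT p2 AND p3)   [distribute AND over OR]
= NOT p2 OR (p2 AND NOT p4 AND NOT p3)   [simplify]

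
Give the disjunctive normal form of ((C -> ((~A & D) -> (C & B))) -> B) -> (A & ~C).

((C -> ((~A & D) -> (C & B))) -> B) -> (A & ~C)
⇔ ~((C -> ((~A & D) -> (C & B))) -> B) | (A & ~C)
⇔ ~(~(C -> ((~A & D) -> (C & B))) | B) | (A & ~C)
⇔ ~(~(~C | ((~A & D) -> (C & B))) | B) | (A & ~C)
⇔ ~(~(~C | ~(~A & D) | (C & B)) | B) | (A & ~C)
⇔ (~~(~C | ~(~A & D) | (C & B)) & ~B) | (A & ~C)
⇔ ((~C | ~(~A & D) | (C & B)) & ~B) | (A & ~C)
⇔ ((~C | ~~A | ~D | (C & B)) & ~B) | (A & ~C)
⇔ ((~C | A | ~D | (C & B)) & ~B) | (A & ~C)
⇔ (~C & ~B) | (A & ~B) | (~D & ~B) | (C & B & ~B) | (A & ~C)
⇔ (~C & ~B) | (A & ~B) | (~D & ~B) | (A & ~C)

(~C & ~B) | (A & ~B) | (~D & ~B) | (A & ~C)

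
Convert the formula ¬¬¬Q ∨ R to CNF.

¬Q ∨ R

¬¬¬Q ∨ R
= ¬Q ∨ R   (double negation)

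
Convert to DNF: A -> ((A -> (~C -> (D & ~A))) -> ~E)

A -> ((A -> (~C -> (D & ~A))) -> ~E)
≡ ~A | ((A -> (~C -> (D & ~A))) -> ~E)   — eliminate ->
≡ ~A | ~(A -> (~C -> (D & ~A))) | ~E   — eliminate ->
≡ ~A | ~(~A | (~C -> (D & ~A))) | ~E   — eliminate ->
≡ ~A | ~(~A | ~~C | (D & ~A)) | ~E   — eliminate ->
≡ ~A | (~~A & ~~~C & ~(D & ~A)) | ~E   — De Morgan
≡ ~A | (A & ~~~C & ~(D & ~A)) | ~E   — double negation
≡ ~A | (A & ~C & ~(D & ~A)) | ~E   — double negation
≡ ~A | (A & ~C & (~D | ~~A)) | ~E   — De Morgan
≡ ~A | (A & ~C & (~D | A)) | ~E   — double negation
≡ ~A | (A & ~C & ~D) | (A & ~C & A) | ~E   — distribute & over |
≡ ~A | (A & ~C) | ~E   — simplify

~A | (A & ~C) | ~E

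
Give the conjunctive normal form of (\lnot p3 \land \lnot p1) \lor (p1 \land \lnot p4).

(\lnot p3 \land \lnot p1) \lor (p1 \land \lnot p4)
= (\lnot p3 \lor p1) \land (\lnot p3 \lor \lnot p4) \land (\lnot p1 \lor p1) \land (\lnot p1 \lor \lnot p4)   — distribute \lor over \land
= (\lnot p3 \lor p1) \land (\lnot p3 \lor \lnot p4) \land (\lnot p1 \lor \lnot p4)   — simplify

(\lnot p3 \lor p1) \land (\lnot p3 \lor \lnot p4) \land (\lnot p1 \lor \lnot p4)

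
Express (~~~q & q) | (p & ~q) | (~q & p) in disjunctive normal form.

(~~~q & q) | (p & ~q) | (~q & p)
⇔ (~q & q) | (p & ~q) | (~q & p)   — double negation
⇔ p & ~q   — simplify

p & ~q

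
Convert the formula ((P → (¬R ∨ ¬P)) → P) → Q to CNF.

((P → (¬R ∨ ¬P)) → P) → Q
≡ ¬((P → (¬R ∨ ¬P)) → P) ∨ Q   — eliminate →
≡ ¬(¬(P → (¬R ∨ ¬P)) ∨ P) ∨ Q   — eliminate →
≡ ¬(¬(¬P ∨ ¬R ∨ ¬P) ∨ P) ∨ Q   — eliminate →
≡ (¬¬(¬P ∨ ¬R ∨ ¬P) ∧ ¬P) ∨ Q   — De Morgan
≡ ((¬P ∨ ¬R ∨ ¬P) ∧ ¬P) ∨ Q   — double negation
≡ (¬P ∨ ¬R ∨ ¬P ∨ Q) ∧ (¬P ∨ Q)   — distribute ∨ over ∧
≡ ¬P ∨ Q   — simplify

¬P ∨ Q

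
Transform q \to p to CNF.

\lnot q \lor p

q \to p
= \lnot q \lor p   [eliminate \to]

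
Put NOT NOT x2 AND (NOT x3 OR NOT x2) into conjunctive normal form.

x2 AND (NOT x3 OR NOT x2)

NOT NOT x2 AND (NOT x3 OR NOT x2)
⇔ x2 AND (NOT x3 OR NOT x2)   [double negation]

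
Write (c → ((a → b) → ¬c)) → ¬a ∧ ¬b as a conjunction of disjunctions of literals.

(c ∨ ¬a) ∧ (c ∨ ¬b) ∧ (¬a ∨ b)

(c → ((a → b) → ¬c)) → ¬a ∧ ¬b
≡ ¬(c → ((a → b) → ¬c)) ∨ ¬a ∧ ¬b   — eliminate →
≡ ¬(¬c ∨ ((a → b) → ¬c)) ∨ ¬a ∧ ¬b   — eliminate →
≡ ¬(¬c ∨ ¬(a → b) ∨ ¬c) ∨ ¬a ∧ ¬b   — eliminate →
≡ ¬(¬c ∨ ¬(¬a ∨ b) ∨ ¬c) ∨ ¬a ∧ ¬b   — eliminate →
≡ ¬¬c ∧ ¬¬(¬a ∨ b) ∧ ¬¬c ∨ ¬a ∧ ¬b   — De Morgan
≡ c ∧ ¬¬(¬a ∨ b) ∧ ¬¬c ∨ ¬a ∧ ¬b   — double negation
≡ c ∧ (¬a ∨ b) ∧ ¬¬c ∨ ¬a ∧ ¬b   — double negation
≡ c ∧ (¬a ∨ b) ∧ c ∨ ¬a ∧ ¬b   — double negation
≡ (c ∨ ¬a) ∧ (c ∨ ¬b) ∧ (¬a ∨ b ∨ ¬a) ∧ (¬a ∨ b ∨ ¬b) ∧ (c ∨ ¬a) ∧ (c ∨ ¬b)   — distribute ∨ over ∧
≡ (c ∨ ¬a) ∧ (c ∨ ¬b) ∧ (¬a ∨ b)   — simplify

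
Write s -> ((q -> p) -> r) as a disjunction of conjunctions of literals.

s -> ((q -> p) -> r)
≡ ~s | ((q -> p) -> r)
≡ ~s | ~(q -> p) | r
≡ ~s | ~(~q | p) | r
≡ ~s | (~~q & ~p) | r
≡ ~s | (q & ~p) | r

~s | (q & ~p) | r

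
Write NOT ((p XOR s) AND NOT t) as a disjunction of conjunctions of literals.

NOT ((p XOR s) AND NOT t)
≡ NOT (((p AND NOT s) OR (NOT p AND s)) AND NOT t)   [expand XOR]
≡ NOT ((p AND NOT s) OR (NOT p AND s)) OR NOT NOT t   [De Morgan]
≡ (NOT (p AND NOT s) AND NOT (NOT p AND s)) OR NOT NOT t   [De Morgan]
≡ ((NOT p OR NOT NOT s) AND NOT (NOT p AND s)) OR NOT NOT t   [De Morgan]
≡ ((NOT p OR s) AND NOT (NOT p AND s)) OR NOT NOT t   [double negation]
≡ ((NOT p OR s) AND (NOT NOT p OR NOT s)) OR NOT NOT t   [De Morgan]
≡ ((NOT p OR s) AND (p OR NOT s)) OR NOT NOT t   [double negation]
≡ ((NOT p OR s) AND (p OR NOT s)) OR t   [double negation]
≡ (NOT p AND p) OR (NOT p AND NOT s) OR (s AND p) OR (s AND NOT s) OR t   [distribute AND over OR]
≡ (NOT p AND NOT s) OR (s AND p) OR t   [simplify]

(NOT p AND NOT s) OR (s AND p) OR t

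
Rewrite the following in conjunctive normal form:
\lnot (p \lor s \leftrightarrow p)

\lnot (p \lor s \leftrightarrow p)
≡ \lnot ((p \lor s \to p) \land (p \to p \lor s))
≡ \lnot ((\lnot (p \lor s) \lor p) \land (p \to p \lor s))
≡ \lnot ((\lnot (p \lor s) \lor p) \land (\lnot p \lor p \lor s))
≡ \lnot (\lnot (p \lor s) \lor p) \lor \lnot (\lnot p \lor p \lor s)
≡ \lnot \lnot (p \lor s) \land \lnot p \lor \lnot (\lnot p \lor p \lor s)
≡ (p \lor s) \land \lnot p \lor \lnot (\lnot p \lor p \lor s)
≡ (p \lor s) \land \lnot p \lor \lnot \lnot p \land \lnot p \land \lnot s
≡ (p \lor s) \land \lnot p \lor p \land \lnot p \land \lnot s
≡ (p \lor s \lor p) \land (p \lor s \lor \lnot p) \land (p \lor s \lor \lnot s) \land (\lnot p \lor p) \land (\lnot p \lor \lnot p) \land (\lnot p \lor \lnot s)
≡ (p \lor s) \land \lnot p

(p \lor s) \land \lnot p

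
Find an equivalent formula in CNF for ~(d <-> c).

~(d <-> c)
⇔ ~((d -> c) & (c -> d))   [eliminate <->]
⇔ ~((~d | c) & (c -> d))   [eliminate ->]
⇔ ~((~d | c) & (~c | d))   [eliminate ->]
⇔ ~(~d | c) | ~(~c | d)   [De Morgan]
⇔ (~~d & ~c) | ~(~c | d)   [De Morgan]
⇔ (d & ~c) | ~(~c | d)   [double negation]
⇔ (d & ~c) | (~~c & ~d)   [De Morgan]
⇔ (d & ~c) | (c & ~d)   [double negation]
⇔ (d | c) & (d | ~d) & (~c | c) & (~c | ~d)   [distribute | over &]
⇔ (d | c) & (~c | ~d)   [simplify]

(d | c) & (~c | ~d)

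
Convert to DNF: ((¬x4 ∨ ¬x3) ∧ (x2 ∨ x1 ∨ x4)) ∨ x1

(¬x4 ∧ x2) ∨ (¬x3 ∧ x2) ∨ (¬x3 ∧ x4) ∨ x1

((¬x4 ∨ ¬x3) ∧ (x2 ∨ x1 ∨ x4)) ∨ x1
≡ (¬x4 ∧ x2) ∨ (¬x4 ∧ x1) ∨ (¬x4 ∧ x4) ∨ (¬x3 ∧ x2) ∨ (¬x3 ∧ x1) ∨ (¬x3 ∧ x4) ∨ x1   — distribute ∧ over ∨
≡ (¬x4 ∧ x2) ∨ (¬x3 ∧ x2) ∨ (¬x3 ∧ x4) ∨ x1   — simplify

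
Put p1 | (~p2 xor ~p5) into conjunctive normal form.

(p1 | ~p2 | ~p5) & (p1 | p2 | p5)

p1 | (~p2 xor ~p5)
≡ p1 | ((~p2 | ~p5) & ~(~p2 & ~p5))   [expand xor]
≡ p1 | ((~p2 | ~p5) & (~~p2 | ~~p5))   [De Morgan]
≡ p1 | ((~p2 | ~p5) & (p2 | ~~p5))   [double negation]
≡ p1 | ((~p2 | ~p5) & (p2 | p5))   [double negation]
≡ (p1 | ~p2 | ~p5) & (p1 | p2 | p5)   [distribute | over &]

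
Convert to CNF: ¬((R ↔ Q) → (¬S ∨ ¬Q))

(¬Q ∨ R) ∧ S ∧ Q

¬((R ↔ Q) → (¬S ∨ ¬Q))
≡ ¬(¬(R ↔ Q) ∨ ¬S ∨ ¬Q)   [eliminate →]
≡ ¬(¬((R → Q) ∧ (Q → R)) ∨ ¬S ∨ ¬Q)   [eliminate ↔]
≡ ¬(¬((¬R ∨ Q) ∧ (Q → R)) ∨ ¬S ∨ ¬Q)   [eliminate →]
≡ ¬(¬((¬R ∨ Q) ∧ (¬Q ∨ R)) ∨ ¬S ∨ ¬Q)   [eliminate →]
≡ ¬¬((¬R ∨ Q) ∧ (¬Q ∨ R)) ∧ ¬¬S ∧ ¬¬Q   [De Morgan]
≡ (¬R ∨ Q) ∧ (¬Q ∨ R) ∧ ¬¬S ∧ ¬¬Q   [double negation]
≡ (¬R ∨ Q) ∧ (¬Q ∨ R) ∧ S ∧ ¬¬Q   [double negation]
≡ (¬R ∨ Q) ∧ (¬Q ∨ R) ∧ S ∧ Q   [double negation]
≡ (¬Q ∨ R) ∧ S ∧ Q   [simplify]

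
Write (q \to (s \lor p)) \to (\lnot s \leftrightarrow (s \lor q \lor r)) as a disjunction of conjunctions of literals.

(q \land \lnot s) \lor (r \land \lnot s)

(q \to (s \lor p)) \to (\lnot s \leftrightarrow (s \lor q \lor r))
= \lnot (q \to (s \lor p)) \lor (\lnot s \leftrightarrow (s \lor q \lor r))   [eliminate \to]
= \lnot (\lnot q \lor s \lor p) \lor (\lnot s \leftrightarrow (s \lor q \lor r))   [eliminate \to]
= \lnot (\lnot q \lor s \lor p) \lor ((\lnot s \to (s \lor q \lor r)) \land ((s \lor q \lor r) \to \lnot s))   [eliminate \leftrightarrow]
= \lnot (\lnot q \lor s \lor p) \lor ((\lnot \lnot s \lor s \lor q \lor r) \land ((s \lor q \lor r) \to \lnot s))   [eliminate \to]
= \lnot (\lnot q \lor s \lor p) \lor ((\lnot \lnot s \lor s \lor q \lor r) \land (\lnot (s \lor q \lor r) \lor \lnot s))   [eliminate \to]
= (\lnot \lnot q \land \lnot s \land \lnot p) \lor ((\lnot \lnot s \lor s \lor q \lor r) \land (\lnot (s \lor q \lor r) \lor \lnot s))   [De Morgan]
= (q \land \lnot s \land \lnot p) \lor ((\lnot \lnot s \lor s \lor q \lor r) \land (\lnot (s \lor q \lor r) \lor \lnot s))   [double negation]
= (q \land \lnot s \land \lnot p) \lor ((s \lor s \lor q \lor r) \land (\lnot (s \lor q \lor r) \lor \lnot s))   [double negation]
= (q \land \lnot s \land \lnot p) \lor ((s \lor s \lor q \lor r) \land ((\lnot s \land \lnot q \land \lnot r) \lor \lnot s))   [De Morgan]
= (q \land \lnot s \land \lnot p) \lor (s \land \lnot s \land \lnot q \land \lnot r) \lor (s \land \lnot s) \lor (s \land \lnot s \land \lnot q \land \lnot r) \lor (s \land \lnot s) \lor (q \land \lnot s \land \lnot q \land \lnot r) \lor (q \land \lnot s) \lor (r \land \lnot s \land \lnot q \land \lnot r) \lor (r \land \lnot s)   [distribute \land over \lor]
= (q \land \lnot s) \lor (r \land \lnot s)   [simplify]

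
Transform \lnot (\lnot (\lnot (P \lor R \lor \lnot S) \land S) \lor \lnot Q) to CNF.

\lnot (\lnot (\lnot (P \lor R \lor \lnot S) \land S) \lor \lnot Q)
≡ \lnot \lnot (\lnot (P \lor R \lor \lnot S) \land S) \land \lnot \lnot Q   [De Morgan]
≡ \lnot (P \lor R \lor \lnot S) \land S \land \lnot \lnot Q   [double negation]
≡ \lnot P \land \lnot R \land \lnot \lnot S \land S \land \lnot \lnot Q   [De Morgan]
≡ \lnot P \land \lnot R \land S \land S \land \lnot \lnot Q   [double negation]
≡ \lnot P \land \lnot R \land S \land S \land Q   [double negation]
≡ \lnot P \land \lnot R \land S \land Q   [simplify]

\lnot P \land \lnot R \land S \land Q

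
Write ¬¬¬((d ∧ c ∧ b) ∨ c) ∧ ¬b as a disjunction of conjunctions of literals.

¬¬¬((d ∧ c ∧ b) ∨ c) ∧ ¬b
≡ ¬((d ∧ c ∧ b) ∨ c) ∧ ¬b   — double negation
≡ ¬(d ∧ c ∧ b) ∧ ¬c ∧ ¬b   — De Morgan
≡ (¬d ∨ ¬c ∨ ¬b) ∧ ¬c ∧ ¬b   — De Morgan
≡ (¬d ∧ ¬c ∧ ¬b) ∨ (¬c ∧ ¬c ∧ ¬b) ∨ (¬b ∧ ¬c ∧ ¬b)   — distribute ∧ over ∨
≡ ¬c ∧ ¬b   — simplify

¬c ∧ ¬b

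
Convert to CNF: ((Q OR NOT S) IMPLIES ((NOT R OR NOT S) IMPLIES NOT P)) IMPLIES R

((Q OR NOT S) IMPLIES ((NOT R OR NOT S) IMPLIES NOT P)) IMPLIES R
⇔ NOT ((Q OR NOT S) IMPLIES ((NOT R OR NOT S) IMPLIES NOT P)) OR R   (eliminate IMPLIES)
⇔ NOT (NOT (Q OR NOT S) OR ((NOT R OR NOT S) IMPLIES NOT P)) OR R   (eliminate IMPLIES)
⇔ NOT (NOT (Q OR NOT S) OR NOT (NOT R OR NOT S) OR NOT P) OR R   (eliminate IMPLIES)
⇔ (NOT NOT (Q OR NOT S) AND NOT NOT (NOT R OR NOT S) AND NOT NOT P) OR R   (De Morgan)
⇔ ((Q OR NOT S) AND NOT NOT (NOT R OR NOT S) AND NOT NOT P) OR R   (double negation)
⇔ ((Q OR NOT S) AND (NOT R OR NOT S) AND NOT NOT P) OR R   (double negation)
⇔ ((Q OR NOT S) AND (NOT R OR NOT S) AND P) OR R   (double negation)
⇔ (Q OR NOT S OR R) AND (NOT R OR NOT S OR R) AND (P OR R)   (distribute OR over AND)
⇔ (Q OR NOT S OR R) AND (P OR R)   (simplify)

(Q OR NOT S OR R) AND (P OR R)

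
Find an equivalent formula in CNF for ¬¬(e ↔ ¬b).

¬¬(e ↔ ¬b)
≡ ¬¬((e → ¬b) ∧ (¬b → e))   (eliminate ↔)
≡ ¬¬((¬e ∨ ¬b) ∧ (¬b → e))   (eliminate →)
≡ ¬¬((¬e ∨ ¬b) ∧ (¬¬b ∨ e))   (eliminate →)
≡ (¬e ∨ ¬b) ∧ (¬¬b ∨ e)   (double negation)
≡ (¬e ∨ ¬b) ∧ (b ∨ e)   (double negation)

(¬e ∨ ¬b) ∧ (b ∨ e)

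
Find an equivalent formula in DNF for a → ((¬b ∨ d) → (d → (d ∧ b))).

¬a ∨ ¬d ∨ (d ∧ b)

a → ((¬b ∨ d) → (d → (d ∧ b)))
≡ ¬a ∨ ((¬b ∨ d) → (d → (d ∧ b)))   [eliminate →]
≡ ¬a ∨ ¬(¬b ∨ d) ∨ (d → (d ∧ b))   [eliminate →]
≡ ¬a ∨ ¬(¬b ∨ d) ∨ ¬d ∨ (d ∧ b)   [eliminate →]
≡ ¬a ∨ (¬¬b ∧ ¬d) ∨ ¬d ∨ (d ∧ b)   [De Morgan]
≡ ¬a ∨ (b ∧ ¬d) ∨ ¬d ∨ (d ∧ b)   [double negation]
≡ ¬a ∨ ¬d ∨ (d ∧ b)   [simplify]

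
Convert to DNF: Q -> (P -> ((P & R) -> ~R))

~Q | ~P | ~R

Q -> (P -> ((P & R) -> ~R))
= ~Q | (P -> ((P & R) -> ~R))   [eliminate ->]
= ~Q | ~P | ((P & R) -> ~R)   [eliminate ->]
= ~Q | ~P | ~(P & R) | ~R   [eliminate ->]
= ~Q | ~P | ~P | ~R | ~R   [De Morgan]
= ~Q | ~P | ~R   [simplify]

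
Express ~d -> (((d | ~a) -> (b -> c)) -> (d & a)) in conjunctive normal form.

(d | ~a) & (d | b) & (d | ~c)

~d -> (((d | ~a) -> (b -> c)) -> (d & a))
≡ ~~d | (((d | ~a) -> (b -> c)) -> (d & a))   [eliminate ->]
≡ ~~d | ~((d | ~a) -> (b -> c)) | (d & a)   [eliminate ->]
≡ ~~d | ~(~(d | ~a) | (b -> c)) | (d & a)   [eliminate ->]
≡ ~~d | ~(~(d | ~a) | ~b | c) | (d & a)   [eliminate ->]
≡ d | ~(~(d | ~a) | ~b | c) | (d & a)   [double negation]
≡ d | (~~(d | ~a) & ~~b & ~c) | (d & a)   [De Morgan]
≡ d | ((d | ~a) & ~~b & ~c) | (d & a)   [double negation]
≡ d | ((d | ~a) & b & ~c) | (d & a)   [double negation]
≡ (d | d | ~a | d) & (d | d | ~a | a) & (d | b | d) & (d | b | a) & (d | ~c | d) & (d | ~c | a)   [distribute | over &]
≡ (d | ~a) & (d | b) & (d | ~c)   [simplify]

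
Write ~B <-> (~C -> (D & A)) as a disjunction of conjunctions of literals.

~B <-> (~C -> (D & A))
⇔ (~B -> (~C -> (D & A))) & ((~C -> (D & A)) -> ~B)   [eliminate <->]
⇔ (~~B | (~C -> (D & A))) & ((~C -> (D & A)) -> ~B)   [eliminate ->]
⇔ (~~B | ~~C | (D & A)) & ((~C -> (D & A)) -> ~B)   [eliminate ->]
⇔ (~~B | ~~C | (D & A)) & (~(~C -> (D & A)) | ~B)   [eliminate ->]
⇔ (~~B | ~~C | (D & A)) & (~(~~C | (D & A)) | ~B)   [eliminate ->]
⇔ (B | ~~C | (D & A)) & (~(~~C | (D & A)) | ~B)   [double negation]
⇔ (B | C | (D & A)) & (~(~~C | (D & A)) | ~B)   [double negation]
⇔ (B | C | (D & A)) & ((~~~C & ~(D & A)) | ~B)   [De Morgan]
⇔ (B | C | (D & A)) & ((~C & ~(D & A)) | ~B)   [double negation]
⇔ (B | C | (D & A)) & ((~C & (~D | ~A)) | ~B)   [De Morgan]
⇔ (B & ~C & ~D) | (B & ~C & ~A) | (B & ~B) | (C & ~C & ~D) | (C & ~C & ~A) | (C & ~B) | (D & A & ~C & ~D) | (D & A & ~C & ~A) | (D & A & ~B)   [distribute & over |]
⇔ (B & ~C & ~D) | (B & ~C & ~A) | (C & ~B) | (D & A & ~B)   [simplify]

(B & ~C & ~D) | (B & ~C & ~A) | (C & ~B) | (D & A & ~B)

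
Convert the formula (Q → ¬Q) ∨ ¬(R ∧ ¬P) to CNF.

¬Q ∨ ¬R ∨ P

(Q → ¬Q) ∨ ¬(R ∧ ¬P)
= ¬Q ∨ ¬Q ∨ ¬(R ∧ ¬P)   [eliminate →]
= ¬Q ∨ ¬Q ∨ ¬R ∨ ¬¬P   [De Morgan]
= ¬Q ∨ ¬Q ∨ ¬R ∨ P   [double negation]
= ¬Q ∨ ¬R ∨ P   [simplify]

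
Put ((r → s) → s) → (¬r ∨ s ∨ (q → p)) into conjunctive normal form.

((r → s) → s) → (¬r ∨ s ∨ (q → p))
= ¬((r → s) → s) ∨ ¬r ∨ s ∨ (q → p)   [eliminate →]
= ¬(¬(r → s) ∨ s) ∨ ¬r ∨ s ∨ (q → p)   [eliminate →]
= ¬(¬(¬r ∨ s) ∨ s) ∨ ¬r ∨ s ∨ (q → p)   [eliminate →]
= ¬(¬(¬r ∨ s) ∨ s) ∨ ¬r ∨ s ∨ ¬q ∨ p   [eliminate →]
= (¬¬(¬r ∨ s) ∧ ¬s) ∨ ¬r ∨ s ∨ ¬q ∨ p   [De Morgan]
= ((¬r ∨ s) ∧ ¬s) ∨ ¬r ∨ s ∨ ¬q ∨ p   [double negation]
= (¬r ∨ s ∨ ¬r ∨ s ∨ ¬q ∨ p) ∧ (¬s ∨ ¬r ∨ s ∨ ¬q ∨ p)   [distribute ∨ over ∧]
= ¬r ∨ s ∨ ¬q ∨ p   [simplify]

¬r ∨ s ∨ ¬q ∨ p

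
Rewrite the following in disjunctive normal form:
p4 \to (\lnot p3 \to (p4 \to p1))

\lnot p4 \lor p3 \lor p1

p4 \to (\lnot p3 \to (p4 \to p1))
≡ \lnot p4 \lor (\lnot p3 \to (p4 \to p1))
≡ \lnot p4 \lor \lnot \lnot p3 \lor (p4 \to p1)
≡ \lnot p4 \lor \lnot \lnot p3 \lor \lnot p4 \lor p1
≡ \lnot p4 \lor p3 \lor \lnot p4 \lor p1
≡ \lnot p4 \lor p3 \lor p1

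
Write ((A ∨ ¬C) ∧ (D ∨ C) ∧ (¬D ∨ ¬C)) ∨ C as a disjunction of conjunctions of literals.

((A ∨ ¬C) ∧ (D ∨ C) ∧ (¬D ∨ ¬C)) ∨ C
≡ (A ∧ D ∧ ¬D) ∨ (A ∧ D ∧ ¬C) ∨ (A ∧ C ∧ ¬D) ∨ (A ∧ C ∧ ¬C) ∨ (¬C ∧ D ∧ ¬D) ∨ (¬C ∧ D ∧ ¬C) ∨ (¬C ∧ C ∧ ¬D) ∨ (¬C ∧ C ∧ ¬C) ∨ C   [distribute ∧ over ∨]
≡ (¬C ∧ D) ∨ C   [simplify]

(¬C ∧ D) ∨ C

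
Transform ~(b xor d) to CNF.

(~b | d) & (~d | b)

~(b xor d)
⇔ ~((b | d) & ~(b & d))   [expand xor]
⇔ ~(b | d) | ~~(b & d)   [De Morgan]
⇔ (~b & ~d) | ~~(b & d)   [De Morgan]
⇔ (~b & ~d) | (b & d)   [double negation]
⇔ (~b | b) & (~b | d) & (~d | b) & (~d | d)   [distribute | over &]
⇔ (~b | d) & (~d | b)   [simplify]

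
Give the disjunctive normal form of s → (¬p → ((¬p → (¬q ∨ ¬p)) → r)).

s → (¬p → ((¬p → (¬q ∨ ¬p)) → r))
≡ ¬s ∨ (¬p → ((¬p → (¬q ∨ ¬p)) → r))   (eliminate →)
≡ ¬s ∨ ¬¬p ∨ ((¬p → (¬q ∨ ¬p)) → r)   (eliminate →)
≡ ¬s ∨ ¬¬p ∨ ¬(¬p → (¬q ∨ ¬p)) ∨ r   (eliminate →)
≡ ¬s ∨ ¬¬p ∨ ¬(¬¬p ∨ ¬q ∨ ¬p) ∨ r   (eliminate →)
≡ ¬s ∨ p ∨ ¬(¬¬p ∨ ¬q ∨ ¬p) ∨ r   (double negation)
≡ ¬s ∨ p ∨ (¬¬¬p ∧ ¬¬q ∧ ¬¬p) ∨ r   (De Morgan)
≡ ¬s ∨ p ∨ (¬p ∧ ¬¬q ∧ ¬¬p) ∨ r   (double negation)
≡ ¬s ∨ p ∨ (¬p ∧ q ∧ ¬¬p) ∨ r   (double negation)
≡ ¬s ∨ p ∨ (¬p ∧ q ∧ p) ∨ r   (double negation)
≡ ¬s ∨ p ∨ r   (simplify)

¬s ∨ p ∨ r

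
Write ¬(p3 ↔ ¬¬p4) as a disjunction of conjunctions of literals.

¬(p3 ↔ ¬¬p4)
≡ ¬((p3 → ¬¬p4) ∧ (¬¬p4 → p3))   (eliminate ↔)
≡ ¬((¬p3 ∨ ¬¬p4) ∧ (¬¬p4 → p3))   (eliminate →)
≡ ¬((¬p3 ∨ ¬¬p4) ∧ (¬¬¬p4 ∨ p3))   (eliminate →)
≡ ¬(¬p3 ∨ ¬¬p4) ∨ ¬(¬¬¬p4 ∨ p3)   (De Morgan)
≡ (¬¬p3 ∧ ¬¬¬p4) ∨ ¬(¬¬¬p4 ∨ p3)   (De Morgan)
≡ (p3 ∧ ¬¬¬p4) ∨ ¬(¬¬¬p4 ∨ p3)   (double negation)
≡ (p3 ∧ ¬p4) ∨ ¬(¬¬¬p4 ∨ p3)   (double negation)
≡ (p3 ∧ ¬p4) ∨ (¬¬¬¬p4 ∧ ¬p3)   (De Morgan)
≡ (p3 ∧ ¬p4) ∨ (¬¬p4 ∧ ¬p3)   (double negation)
≡ (p3 ∧ ¬p4) ∨ (p4 ∧ ¬p3)   (double negation)

(p3 ∧ ¬p4) ∨ (p4 ∧ ¬p3)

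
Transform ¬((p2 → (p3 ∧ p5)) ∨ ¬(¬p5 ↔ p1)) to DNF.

¬((p2 → (p3 ∧ p5)) ∨ ¬(¬p5 ↔ p1))
⇔ ¬(¬p2 ∨ (p3 ∧ p5) ∨ ¬(¬p5 ↔ p1))
⇔ ¬(¬p2 ∨ (p3 ∧ p5) ∨ ¬((¬p5 → p1) ∧ (p1 → ¬p5)))
⇔ ¬(¬p2 ∨ (p3 ∧ p5) ∨ ¬((¬¬p5 ∨ p1) ∧ (p1 → ¬p5)))
⇔ ¬(¬p2 ∨ (p3 ∧ p5) ∨ ¬((¬¬p5 ∨ p1) ∧ (¬p1 ∨ ¬p5)))
⇔ ¬¬p2 ∧ ¬(p3 ∧ p5) ∧ ¬¬((¬¬p5 ∨ p1) ∧ (¬p1 ∨ ¬p5))
⇔ p2 ∧ ¬(p3 ∧ p5) ∧ ¬¬((¬¬p5 ∨ p1) ∧ (¬p1 ∨ ¬p5))
⇔ p2 ∧ (¬p3 ∨ ¬p5) ∧ ¬¬((¬¬p5 ∨ p1) ∧ (¬p1 ∨ ¬p5))
⇔ p2 ∧ (¬p3 ∨ ¬p5) ∧ (¬¬p5 ∨ p1) ∧ (¬p1 ∨ ¬p5)
⇔ p2 ∧ (¬p3 ∨ ¬p5) ∧ (p5 ∨ p1) ∧ (¬p1 ∨ ¬p5)
⇔ (p2 ∧ ¬p3 ∧ p5 ∧ ¬p1) ∨ (p2 ∧ ¬p3 ∧ p5 ∧ ¬p5) ∨ (p2 ∧ ¬p3 ∧ p1 ∧ ¬p1) ∨ (p2 ∧ ¬p3 ∧ p1 ∧ ¬p5) ∨ (p2 ∧ ¬p5 ∧ p5 ∧ ¬p1) ∨ (p2 ∧ ¬p5 ∧ p5 ∧ ¬p5) ∨ (p2 ∧ ¬p5 ∧ p1 ∧ ¬p1) ∨ (p2 ∧ ¬p5 ∧ p1 ∧ ¬p5)
⇔ (p2 ∧ ¬p3 ∧ p5 ∧ ¬p1) ∨ (p2 ∧ ¬p5 ∧ p1)

(p2 ∧ ¬p3 ∧ p5 ∧ ¬p1) ∨ (p2 ∧ ¬p5 ∧ p1)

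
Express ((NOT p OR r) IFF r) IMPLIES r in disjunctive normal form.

(NOT p AND NOT r) OR r

((NOT p OR r) IFF r) IMPLIES r
= NOT ((NOT p OR r) IFF r) OR r   — eliminate IMPLIES
= NOT (((NOT p OR r) IMPLIES r) AND (r IMPLIES (NOT p OR r))) OR r   — eliminate IFF
= NOT ((NOT (NOT p OR r) OR r) AND (r IMPLIES (NOT p OR r))) OR r   — eliminate IMPLIES
= NOT ((NOT (NOT p OR r) OR r) AND (NOT r OR NOT p OR r)) OR r   — eliminate IMPLIES
= NOT (NOT (NOT p OR r) OR r) OR NOT (NOT r OR NOT p OR r) OR r   — De Morgan
= (NOT NOT (NOT p OR r) AND NOT r) OR NOT (NOT r OR NOT p OR r) OR r   — De Morgan
= ((NOT p OR r) AND NOT r) OR NOT (NOT r OR NOT p OR r) OR r   — double negation
= ((NOT p OR r) AND NOT r) OR (NOT NOT r AND NOT NOT p AND NOT r) OR r   — De Morgan
= ((NOT p OR r) AND NOT r) OR (r AND NOT NOT p AND NOT r) OR r   — double negation
= ((NOT p OR r) AND NOT r) OR (r AND p AND NOT r) OR r   — double negation
= (NOT p AND NOT r) OR (r AND NOT r) OR (r AND p AND NOT r) OR r   — distribute AND over OR
= (NOT p AND NOT r) OR r   — simplify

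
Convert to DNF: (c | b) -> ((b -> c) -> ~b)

(c | b) -> ((b -> c) -> ~b)
= ~(c | b) | ((b -> c) -> ~b)   (eliminate ->)
= ~(c | b) | ~(b -> c) | ~b   (eliminate ->)
= ~(c | b) | ~(~b | c) | ~b   (eliminate ->)
= (~c & ~b) | ~(~b | c) | ~b   (De Morgan)
= (~c & ~b) | (~~b & ~c) | ~b   (De Morgan)
= (~c & ~b) | (b & ~c) | ~b   (double negation)
= (b & ~c) | ~b   (simplify)

(b & ~c) | ~b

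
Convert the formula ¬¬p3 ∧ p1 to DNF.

p3 ∧ p1

¬¬p3 ∧ p1
⇔ p3 ∧ p1   (double negation)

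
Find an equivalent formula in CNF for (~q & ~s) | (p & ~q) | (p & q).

(~q | p) & (~s | p)

(~q & ~s) | (p & ~q) | (p & q)
≡ (~q | p | p) & (~q | p | q) & (~q | ~q | p) & (~q | ~q | q) & (~s | p | p) & (~s | p | q) & (~s | ~q | p) & (~s | ~q | q)   (distribute | over &)
≡ (~q | p) & (~s | p)   (simplify)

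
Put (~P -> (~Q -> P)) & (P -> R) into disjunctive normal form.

(P & R) | (Q & ~P) | (Q & R)

(~P -> (~Q -> P)) & (P -> R)
⇔ (~~P | (~Q -> P)) & (P -> R)   (eliminate ->)
⇔ (~~P | ~~Q | P) & (P -> R)   (eliminate ->)
⇔ (~~P | ~~Q | P) & (~P | R)   (eliminate ->)
⇔ (P | ~~Q | P) & (~P | R)   (double negation)
⇔ (P | Q | P) & (~P | R)   (double negation)
⇔ (P & ~P) | (P & R) | (Q & ~P) | (Q & R) | (P & ~P) | (P & R)   (distribute & over |)
⇔ (P & R) | (Q & ~P) | (Q & R)   (simplify)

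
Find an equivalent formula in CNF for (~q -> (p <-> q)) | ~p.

q | ~p

(~q -> (p <-> q)) | ~p
≡ ~~q | (p <-> q) | ~p   [eliminate ->]
≡ ~~q | ((p -> q) & (q -> p)) | ~p   [eliminate <->]
≡ ~~q | ((~p | q) & (q -> p)) | ~p   [eliminate ->]
≡ ~~q | ((~p | q) & (~q | p)) | ~p   [eliminate ->]
≡ q | ((~p | q) & (~q | p)) | ~p   [double negation]
≡ (q | ~p | q | ~p) & (q | ~q | p | ~p)   [distribute | over &]
≡ q | ~p   [simplify]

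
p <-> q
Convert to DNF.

(~p & ~q) | (q & p)

p <-> q
≡ (p -> q) & (q -> p)   [eliminate <->]
≡ (~p | q) & (q -> p)   [eliminate ->]
≡ (~p | q) & (~q | p)   [eliminate ->]
≡ (~p & ~q) | (~p & p) | (q & ~q) | (q & p)   [distribute & over |]
≡ (~p & ~q) | (q & p)   [simplify]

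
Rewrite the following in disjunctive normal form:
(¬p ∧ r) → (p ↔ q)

p ∨ ¬r ∨ (¬p ∧ ¬q)

(¬p ∧ r) → (p ↔ q)
≡ ¬(¬p ∧ r) ∨ (p ↔ q)   [eliminate →]
≡ ¬(¬p ∧ r) ∨ ((p → q) ∧ (q → p))   [eliminate ↔]
≡ ¬(¬p ∧ r) ∨ ((¬p ∨ q) ∧ (q → p))   [eliminate →]
≡ ¬(¬p ∧ r) ∨ ((¬p ∨ q) ∧ (¬q ∨ p))   [eliminate →]
≡ ¬¬p ∨ ¬r ∨ ((¬p ∨ q) ∧ (¬q ∨ p))   [De Morgan]
≡ p ∨ ¬r ∨ ((¬p ∨ q) ∧ (¬q ∨ p))   [double negation]
≡ p ∨ ¬r ∨ (¬p ∧ ¬q) ∨ (¬p ∧ p) ∨ (q ∧ ¬q) ∨ (q ∧ p)   [distribute ∧ over ∨]
≡ p ∨ ¬r ∨ (¬p ∧ ¬q)   [simplify]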